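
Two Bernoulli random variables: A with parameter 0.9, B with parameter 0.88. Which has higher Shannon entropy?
B

For binary distributions, entropy is maximized at p=0.5 and decreases as p moves toward 0 or 1.

H(A) = H(0.9) = 0.4690 bits
H(B) = H(0.88) = 0.5294 bits

Distribution B (p=0.88) is closer to uniform (p=0.5), so it has higher entropy.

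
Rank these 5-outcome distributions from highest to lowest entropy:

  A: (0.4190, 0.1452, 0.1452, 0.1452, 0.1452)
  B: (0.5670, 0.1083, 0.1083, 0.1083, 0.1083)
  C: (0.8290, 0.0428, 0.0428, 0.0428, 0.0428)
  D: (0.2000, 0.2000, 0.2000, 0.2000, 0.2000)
D > A > B > C

Key insight: Entropy is maximized by uniform distributions and minimized by concentrated distributions.

Entropies:
  H(A) = 2.1430 bits
  H(B) = 1.8530 bits
  H(C) = 1.0020 bits
  H(D) = 2.3219 bits

Ranking: D > A > B > C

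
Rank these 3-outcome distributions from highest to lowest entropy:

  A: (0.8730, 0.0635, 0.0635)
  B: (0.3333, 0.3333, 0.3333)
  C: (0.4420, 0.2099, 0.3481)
B > C > A

Key insight: Entropy is maximized by uniform distributions and minimized by concentrated distributions.

- Uniform distributions have maximum entropy log₂(3) = 1.5850 bits
- The more "peaked" or concentrated a distribution, the lower its entropy

Entropies:
  H(A) = 0.6762 bits
  H(B) = 1.5850 bits
  H(C) = 1.5233 bits

Ranking: B > C > A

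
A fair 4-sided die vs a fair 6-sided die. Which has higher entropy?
6-sided die

Both are uniform distributions; for uniform over n outcomes, H = log₂(n). H(4-sided) = log₂(4) = 2.000 bits and H(6-sided) = log₂(6) = 2.585 bits. More outcomes in a uniform distribution means higher entropy.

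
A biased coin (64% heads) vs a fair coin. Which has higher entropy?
Fair coin

The fair coin is uniform (p=0.5), maximizing binary entropy at 1 bit. The biased coin has H(0.64) ≈ 0.943 bits — its outcome is more predictable, so its entropy is lower.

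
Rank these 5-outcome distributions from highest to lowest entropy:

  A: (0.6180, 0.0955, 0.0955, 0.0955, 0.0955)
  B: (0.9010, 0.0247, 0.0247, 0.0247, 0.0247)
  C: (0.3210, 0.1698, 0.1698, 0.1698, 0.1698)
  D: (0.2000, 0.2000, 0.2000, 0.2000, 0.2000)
D > C > A > B

Key insight: Entropy is maximized by uniform distributions and minimized by concentrated distributions.

Entropies:
  H(A) = 1.7234 bits
  H(B) = 0.6638 bits
  H(C) = 2.2635 bits
  H(D) = 2.3219 bits

Ranking: D > C > A > B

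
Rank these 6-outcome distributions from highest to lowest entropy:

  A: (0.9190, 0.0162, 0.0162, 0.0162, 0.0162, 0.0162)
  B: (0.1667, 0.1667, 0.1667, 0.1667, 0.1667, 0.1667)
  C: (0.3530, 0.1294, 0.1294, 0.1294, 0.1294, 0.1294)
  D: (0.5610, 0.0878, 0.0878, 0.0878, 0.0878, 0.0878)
B > C > D > A

Key insight: Entropy is maximized by uniform distributions and minimized by concentrated distributions.

Entropies:
  H(A) = 0.5938 bits
  H(B) = 2.5850 bits
  H(C) = 2.4390 bits
  H(D) = 2.0086 bits

Ranking: B > C > D > A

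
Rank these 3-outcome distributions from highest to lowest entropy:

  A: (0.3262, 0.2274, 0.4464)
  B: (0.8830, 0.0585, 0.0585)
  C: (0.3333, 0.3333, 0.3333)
C > A > B

Key insight: Entropy is maximized by uniform distributions and minimized by concentrated distributions.

- Uniform distributions have maximum entropy log₂(3) = 1.5850 bits
- The more "peaked" or concentrated a distribution, the lower its entropy

Entropies:
  H(A) = 1.5325 bits
  H(B) = 0.6377 bits
  H(C) = 1.5850 bits

Ranking: C > A > B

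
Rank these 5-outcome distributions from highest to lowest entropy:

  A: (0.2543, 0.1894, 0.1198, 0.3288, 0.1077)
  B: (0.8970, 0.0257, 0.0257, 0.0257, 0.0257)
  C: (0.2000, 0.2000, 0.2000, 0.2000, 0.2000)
C > A > B

Key insight: Entropy is maximized by uniform distributions and minimized by concentrated distributions.

- Uniform distributions have maximum entropy log₂(5) = 2.3219 bits
- The more "peaked" or concentrated a distribution, the lower its entropy

Entropies:
  H(A) = 2.1976 bits
  H(B) = 0.6844 bits
  H(C) = 2.3219 bits

Ranking: C > A > B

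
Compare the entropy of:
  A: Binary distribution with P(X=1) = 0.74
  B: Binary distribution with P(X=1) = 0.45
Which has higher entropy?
B

For binary distributions, entropy is maximized at p=0.5 and decreases as p moves toward 0 or 1.

H(A) = H(0.74) = 0.8267 bits
H(B) = H(0.45) = 0.9928 bits

Distribution B (p=0.45) is closer to uniform (p=0.5), so it has higher entropy.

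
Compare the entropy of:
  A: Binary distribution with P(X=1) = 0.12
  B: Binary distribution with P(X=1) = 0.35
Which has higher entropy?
B

For binary distributions, entropy is maximized at p=0.5 and decreases as p moves toward 0 or 1.

H(A) = H(0.12) = 0.5294 bits
H(B) = H(0.35) = 0.9341 bits

Distribution B (p=0.35) is closer to uniform (p=0.5), so it has higher entropy.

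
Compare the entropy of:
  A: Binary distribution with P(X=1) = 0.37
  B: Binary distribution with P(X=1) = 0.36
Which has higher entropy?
A

For binary distributions, entropy is maximized at p=0.5 and decreases as p moves toward 0 or 1.

H(A) = H(0.37) = 0.9507 bits
H(B) = H(0.36) = 0.9427 bits

Distribution A (p=0.37) is closer to uniform (p=0.5), so it has higher entropy.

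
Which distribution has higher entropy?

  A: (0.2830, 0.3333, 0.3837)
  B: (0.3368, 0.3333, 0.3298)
B

Both distributions are close to uniform, making this a harder comparison.

H(A) = 1.5739 bits
H(B) = 1.5849 bits

The distribution closer to uniform has higher entropy.
Answer: B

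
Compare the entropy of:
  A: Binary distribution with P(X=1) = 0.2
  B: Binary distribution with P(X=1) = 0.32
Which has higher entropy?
B

For binary distributions, entropy is maximized at p=0.5 and decreases as p moves toward 0 or 1.

H(A) = H(0.2) = 0.7219 bits
H(B) = H(0.32) = 0.9044 bits

Distribution B (p=0.32) is closer to uniform (p=0.5), so it has higher entropy.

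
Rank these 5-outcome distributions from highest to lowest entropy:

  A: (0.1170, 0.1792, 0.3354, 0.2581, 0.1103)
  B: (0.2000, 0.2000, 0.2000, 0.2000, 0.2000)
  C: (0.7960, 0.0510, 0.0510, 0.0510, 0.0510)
B > A > C

Key insight: Entropy is maximized by uniform distributions and minimized by concentrated distributions.

- Uniform distributions have maximum entropy log₂(5) = 2.3219 bits
- The more "peaked" or concentrated a distribution, the lower its entropy

Entropies:
  H(A) = 2.1904 bits
  H(B) = 2.3219 bits
  H(C) = 1.1379 bits

Ranking: B > A > C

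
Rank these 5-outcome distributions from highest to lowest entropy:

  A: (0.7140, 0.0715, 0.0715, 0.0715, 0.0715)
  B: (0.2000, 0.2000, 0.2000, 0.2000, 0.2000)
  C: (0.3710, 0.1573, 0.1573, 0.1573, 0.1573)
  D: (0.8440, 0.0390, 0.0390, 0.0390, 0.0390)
B > C > A > D

Key insight: Entropy is maximized by uniform distributions and minimized by concentrated distributions.

Entropies:
  H(A) = 1.4355 bits
  H(B) = 2.3219 bits
  H(C) = 2.2094 bits
  H(D) = 0.9367 bits

Ranking: B > C > A > D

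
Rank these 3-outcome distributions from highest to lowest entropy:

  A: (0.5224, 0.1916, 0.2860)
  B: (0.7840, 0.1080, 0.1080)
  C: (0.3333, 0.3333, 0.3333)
C > A > B

Key insight: Entropy is maximized by uniform distributions and minimized by concentrated distributions.

- Uniform distributions have maximum entropy log₂(3) = 1.5850 bits
- The more "peaked" or concentrated a distribution, the lower its entropy

Entropies:
  H(A) = 1.4626 bits
  H(B) = 0.9688 bits
  H(C) = 1.5850 bits

Ranking: C > A > B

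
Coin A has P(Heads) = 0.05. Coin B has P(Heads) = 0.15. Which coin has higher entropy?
B

For binary distributions, entropy is maximized at p=0.5 and decreases as p moves toward 0 or 1.

H(A) = H(0.05) = 0.2864 bits
H(B) = H(0.15) = 0.6098 bits

Distribution B (p=0.15) is closer to uniform (p=0.5), so it has higher entropy.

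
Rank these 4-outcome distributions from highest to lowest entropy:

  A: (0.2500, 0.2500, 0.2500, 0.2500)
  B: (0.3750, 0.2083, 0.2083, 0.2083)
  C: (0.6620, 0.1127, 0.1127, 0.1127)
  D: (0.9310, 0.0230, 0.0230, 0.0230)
A > B > C > D

Key insight: Entropy is maximized by uniform distributions and minimized by concentrated distributions.

Entropies:
  H(A) = 2.0000 bits
  H(B) = 1.9450 bits
  H(C) = 1.4586 bits
  H(D) = 0.4715 bits

Ranking: A > B > C > D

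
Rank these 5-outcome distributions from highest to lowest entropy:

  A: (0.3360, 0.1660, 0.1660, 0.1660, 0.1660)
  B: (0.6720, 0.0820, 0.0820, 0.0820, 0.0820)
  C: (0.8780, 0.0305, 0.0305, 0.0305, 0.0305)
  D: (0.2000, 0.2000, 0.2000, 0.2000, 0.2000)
D > A > B > C

Key insight: Entropy is maximized by uniform distributions and minimized by concentrated distributions.

Entropies:
  H(A) = 2.2489 bits
  H(B) = 1.5689 bits
  H(C) = 0.7791 bits
  H(D) = 2.3219 bits

Ranking: D > A > B > C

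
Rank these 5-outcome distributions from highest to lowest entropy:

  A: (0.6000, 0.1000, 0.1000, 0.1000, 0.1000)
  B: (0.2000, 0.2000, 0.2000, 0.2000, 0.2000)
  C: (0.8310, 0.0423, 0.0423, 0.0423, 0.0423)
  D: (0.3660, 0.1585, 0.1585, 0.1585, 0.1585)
B > D > A > C

Key insight: Entropy is maximized by uniform distributions and minimized by concentrated distributions.

Entropies:
  H(A) = 1.7710 bits
  H(B) = 2.3219 bits
  H(C) = 0.9934 bits
  H(D) = 2.2156 bits

Ranking: B > D > A > C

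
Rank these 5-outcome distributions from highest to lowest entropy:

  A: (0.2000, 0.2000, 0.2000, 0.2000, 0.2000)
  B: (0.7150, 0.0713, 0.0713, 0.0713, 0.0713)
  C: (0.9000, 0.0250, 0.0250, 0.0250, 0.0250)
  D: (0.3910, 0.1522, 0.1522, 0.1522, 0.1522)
A > D > B > C

Key insight: Entropy is maximized by uniform distributions and minimized by concentrated distributions.

Entropies:
  H(A) = 2.3219 bits
  H(B) = 1.4322 bits
  H(C) = 0.6690 bits
  H(D) = 2.1834 bits

Ranking: A > D > B > C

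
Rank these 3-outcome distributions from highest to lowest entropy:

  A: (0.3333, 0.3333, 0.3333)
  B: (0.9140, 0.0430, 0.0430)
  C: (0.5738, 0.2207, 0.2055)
A > C > B

Key insight: Entropy is maximized by uniform distributions and minimized by concentrated distributions.

- Uniform distributions have maximum entropy log₂(3) = 1.5850 bits
- The more "peaked" or concentrated a distribution, the lower its entropy

Entropies:
  H(A) = 1.5850 bits
  H(B) = 0.5090 bits
  H(C) = 1.4101 bits

Ranking: A > C > B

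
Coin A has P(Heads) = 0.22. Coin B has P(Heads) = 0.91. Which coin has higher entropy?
A

For binary distributions, entropy is maximized at p=0.5 and decreases as p moves toward 0 or 1.

H(A) = H(0.22) = 0.7602 bits
H(B) = H(0.91) = 0.4365 bits

Distribution A (p=0.22) is closer to uniform (p=0.5), so it has higher entropy.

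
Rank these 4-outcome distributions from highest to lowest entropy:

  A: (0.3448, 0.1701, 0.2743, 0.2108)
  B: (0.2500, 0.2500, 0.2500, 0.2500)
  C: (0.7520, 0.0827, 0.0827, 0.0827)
B > A > C

Key insight: Entropy is maximized by uniform distributions and minimized by concentrated distributions.

- Uniform distributions have maximum entropy log₂(4) = 2.0000 bits
- The more "peaked" or concentrated a distribution, the lower its entropy

Entropies:
  H(A) = 1.9497 bits
  H(B) = 2.0000 bits
  H(C) = 1.2012 bits

Ranking: B > A > C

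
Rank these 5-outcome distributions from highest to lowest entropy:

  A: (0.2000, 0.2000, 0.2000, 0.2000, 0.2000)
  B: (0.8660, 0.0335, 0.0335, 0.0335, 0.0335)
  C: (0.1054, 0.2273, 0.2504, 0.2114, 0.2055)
A > C > B

Key insight: Entropy is maximized by uniform distributions and minimized by concentrated distributions.

- Uniform distributions have maximum entropy log₂(5) = 2.3219 bits
- The more "peaked" or concentrated a distribution, the lower its entropy

Entropies:
  H(A) = 2.3219 bits
  H(B) = 0.8363 bits
  H(C) = 2.2712 bits

Ranking: A > C > B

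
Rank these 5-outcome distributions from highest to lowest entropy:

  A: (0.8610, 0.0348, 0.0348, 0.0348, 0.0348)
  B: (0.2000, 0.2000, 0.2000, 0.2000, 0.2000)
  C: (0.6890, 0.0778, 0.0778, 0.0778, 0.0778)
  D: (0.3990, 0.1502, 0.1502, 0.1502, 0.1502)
B > D > C > A

Key insight: Entropy is maximized by uniform distributions and minimized by concentrated distributions.

Entropies:
  H(A) = 0.8596 bits
  H(B) = 2.3219 bits
  H(C) = 1.5163 bits
  H(D) = 2.1724 bits

Ranking: B > D > C > A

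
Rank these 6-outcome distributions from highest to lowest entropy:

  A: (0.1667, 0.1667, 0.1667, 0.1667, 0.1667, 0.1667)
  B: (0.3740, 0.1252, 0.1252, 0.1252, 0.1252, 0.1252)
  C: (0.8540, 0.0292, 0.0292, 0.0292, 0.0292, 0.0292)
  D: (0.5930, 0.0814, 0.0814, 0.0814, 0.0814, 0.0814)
A > B > D > C

Key insight: Entropy is maximized by uniform distributions and minimized by concentrated distributions.

Entropies:
  H(A) = 2.5850 bits
  H(B) = 2.4072 bits
  H(C) = 0.9387 bits
  H(D) = 1.9199 bits

Ranking: A > B > D > C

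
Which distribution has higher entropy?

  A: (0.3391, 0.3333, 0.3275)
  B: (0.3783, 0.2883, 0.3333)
A

Both distributions are close to uniform, making this a harder comparison.

H(A) = 1.5848 bits
H(B) = 1.5762 bits

The distribution closer to uniform has higher entropy.
Answer: A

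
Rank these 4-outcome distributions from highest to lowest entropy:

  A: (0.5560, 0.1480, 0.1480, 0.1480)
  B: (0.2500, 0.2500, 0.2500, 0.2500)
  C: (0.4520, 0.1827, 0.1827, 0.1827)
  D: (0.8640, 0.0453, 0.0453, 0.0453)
B > C > A > D

Key insight: Entropy is maximized by uniform distributions and minimized by concentrated distributions.

Entropies:
  H(A) = 1.6947 bits
  H(B) = 2.0000 bits
  H(C) = 1.8619 bits
  H(D) = 0.7892 bits

Ranking: B > C > A > D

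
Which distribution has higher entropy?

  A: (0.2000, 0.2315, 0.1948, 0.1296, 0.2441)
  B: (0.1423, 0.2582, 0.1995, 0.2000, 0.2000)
B

Both distributions are close to uniform, making this a harder comparison.

H(A) = 2.2914 bits
H(B) = 2.2974 bits

The distribution closer to uniform has higher entropy.
Answer: B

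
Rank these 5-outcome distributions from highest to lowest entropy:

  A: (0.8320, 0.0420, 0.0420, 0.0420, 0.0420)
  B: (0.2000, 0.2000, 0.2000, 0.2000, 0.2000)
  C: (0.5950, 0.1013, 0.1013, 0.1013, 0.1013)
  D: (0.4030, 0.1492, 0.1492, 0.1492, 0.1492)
B > D > C > A

Key insight: Entropy is maximized by uniform distributions and minimized by concentrated distributions.

Entropies:
  H(A) = 0.9891 bits
  H(B) = 2.3219 bits
  H(C) = 1.7838 bits
  H(D) = 2.1667 bits

Ranking: B > D > C > A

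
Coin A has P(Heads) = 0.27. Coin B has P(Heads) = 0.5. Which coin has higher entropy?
B

For binary distributions, entropy is maximized at p=0.5 and decreases as p moves toward 0 or 1.

H(A) = H(0.27) = 0.8415 bits
H(B) = H(0.5) = 1.0000 bits

Distribution B (p=0.5) is closer to uniform (p=0.5), so it has higher entropy.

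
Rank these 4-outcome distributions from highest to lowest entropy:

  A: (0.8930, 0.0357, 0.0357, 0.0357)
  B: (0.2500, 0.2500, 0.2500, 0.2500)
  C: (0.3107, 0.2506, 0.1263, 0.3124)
B > C > A

Key insight: Entropy is maximized by uniform distributions and minimized by concentrated distributions.

- Uniform distributions have maximum entropy log₂(4) = 2.0000 bits
- The more "peaked" or concentrated a distribution, the lower its entropy

Entropies:
  H(A) = 0.6604 bits
  H(B) = 2.0000 bits
  H(C) = 1.9257 bits

Ranking: B > C > A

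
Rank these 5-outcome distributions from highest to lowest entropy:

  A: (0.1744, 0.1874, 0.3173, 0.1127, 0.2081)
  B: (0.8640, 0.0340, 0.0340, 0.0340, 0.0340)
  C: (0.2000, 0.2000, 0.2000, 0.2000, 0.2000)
C > A > B

Key insight: Entropy is maximized by uniform distributions and minimized by concentrated distributions.

- Uniform distributions have maximum entropy log₂(5) = 2.3219 bits
- The more "peaked" or concentrated a distribution, the lower its entropy

Entropies:
  H(A) = 2.2439 bits
  H(B) = 0.8457 bits
  H(C) = 2.3219 bits

Ranking: C > A > B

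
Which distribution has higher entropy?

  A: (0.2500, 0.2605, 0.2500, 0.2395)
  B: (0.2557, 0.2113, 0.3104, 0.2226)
A

Both distributions are close to uniform, making this a harder comparison.

H(A) = 1.9994 bits
H(B) = 1.9833 bits

The distribution closer to uniform has higher entropy.
Answer: A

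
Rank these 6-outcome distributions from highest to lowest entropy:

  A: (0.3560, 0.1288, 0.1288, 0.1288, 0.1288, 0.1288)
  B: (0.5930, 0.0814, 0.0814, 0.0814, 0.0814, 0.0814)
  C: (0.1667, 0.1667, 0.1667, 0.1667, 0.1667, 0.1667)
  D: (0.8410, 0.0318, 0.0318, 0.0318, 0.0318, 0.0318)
C > A > B > D

Key insight: Entropy is maximized by uniform distributions and minimized by concentrated distributions.

Entropies:
  H(A) = 2.4346 bits
  H(B) = 1.9199 bits
  H(C) = 2.5850 bits
  H(D) = 1.0011 bits

Ranking: C > A > B > D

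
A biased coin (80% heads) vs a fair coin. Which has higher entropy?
Fair coin

The fair coin is uniform (p=0.5), maximizing binary entropy at 1 bit. The biased coin has H(0.80) ≈ 0.722 bits — its outcome is more predictable, so its entropy is lower.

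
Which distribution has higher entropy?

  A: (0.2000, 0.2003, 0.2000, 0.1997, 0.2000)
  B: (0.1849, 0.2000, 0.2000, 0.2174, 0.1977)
A

Both distributions are close to uniform, making this a harder comparison.

H(A) = 2.3219 bits
H(B) = 2.3200 bits

The distribution closer to uniform has higher entropy.
Answer: A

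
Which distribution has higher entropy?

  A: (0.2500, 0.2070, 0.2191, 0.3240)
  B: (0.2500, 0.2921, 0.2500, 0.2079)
B

Both distributions are close to uniform, making this a harder comparison.

H(A) = 1.9770 bits
H(B) = 1.9897 bits

The distribution closer to uniform has higher entropy.
Answer: B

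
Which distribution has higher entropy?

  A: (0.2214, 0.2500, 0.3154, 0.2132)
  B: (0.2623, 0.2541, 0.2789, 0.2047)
B

Both distributions are close to uniform, making this a harder comparison.

H(A) = 1.9820 bits
H(B) = 1.9909 bits

The distribution closer to uniform has higher entropy.
Answer: B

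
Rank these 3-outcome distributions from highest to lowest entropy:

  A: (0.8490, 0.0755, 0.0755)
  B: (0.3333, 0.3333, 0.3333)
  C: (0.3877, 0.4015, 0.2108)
B > C > A

Key insight: Entropy is maximized by uniform distributions and minimized by concentrated distributions.

- Uniform distributions have maximum entropy log₂(3) = 1.5850 bits
- The more "peaked" or concentrated a distribution, the lower its entropy

Entropies:
  H(A) = 0.7633 bits
  H(B) = 1.5850 bits
  H(C) = 1.5321 bits

Ranking: B > C > A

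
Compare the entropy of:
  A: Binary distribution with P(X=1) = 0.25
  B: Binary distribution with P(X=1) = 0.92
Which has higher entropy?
A

For binary distributions, entropy is maximized at p=0.5 and decreases as p moves toward 0 or 1.

H(A) = H(0.25) = 0.8113 bits
H(B) = H(0.92) = 0.4022 bits

Distribution A (p=0.25) is closer to uniform (p=0.5), so it has higher entropy.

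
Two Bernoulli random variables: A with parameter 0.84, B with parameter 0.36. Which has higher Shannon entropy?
B

For binary distributions, entropy is maximized at p=0.5 and decreases as p moves toward 0 or 1.

H(A) = H(0.84) = 0.6343 bits
H(B) = H(0.36) = 0.9427 bits

Distribution B (p=0.36) is closer to uniform (p=0.5), so it has higher entropy.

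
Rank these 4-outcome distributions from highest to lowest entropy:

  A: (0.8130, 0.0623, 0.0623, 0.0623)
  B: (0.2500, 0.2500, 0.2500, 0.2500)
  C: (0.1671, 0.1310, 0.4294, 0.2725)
B > C > A

Key insight: Entropy is maximized by uniform distributions and minimized by concentrated distributions.

- Uniform distributions have maximum entropy log₂(4) = 2.0000 bits
- The more "peaked" or concentrated a distribution, the lower its entropy

Entropies:
  H(A) = 0.9915 bits
  H(B) = 2.0000 bits
  H(C) = 1.8503 bits

Ranking: B > C > A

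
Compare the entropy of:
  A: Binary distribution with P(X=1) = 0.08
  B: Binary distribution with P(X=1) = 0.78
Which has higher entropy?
B

For binary distributions, entropy is maximized at p=0.5 and decreases as p moves toward 0 or 1.

H(A) = H(0.08) = 0.4022 bits
H(B) = H(0.78) = 0.7602 bits

Distribution B (p=0.78) is closer to uniform (p=0.5), so it has higher entropy.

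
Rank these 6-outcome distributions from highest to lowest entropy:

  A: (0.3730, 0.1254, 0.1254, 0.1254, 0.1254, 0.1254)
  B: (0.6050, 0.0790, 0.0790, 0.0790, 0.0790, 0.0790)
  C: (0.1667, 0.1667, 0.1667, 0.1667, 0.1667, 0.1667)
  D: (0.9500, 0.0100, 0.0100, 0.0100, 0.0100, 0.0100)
C > A > B > D

Key insight: Entropy is maximized by uniform distributions and minimized by concentrated distributions.

Entropies:
  H(A) = 2.4088 bits
  H(B) = 1.8851 bits
  H(C) = 2.5850 bits
  H(D) = 0.4025 bits

Ranking: C > A > B > D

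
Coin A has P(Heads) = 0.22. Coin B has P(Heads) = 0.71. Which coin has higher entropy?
B

For binary distributions, entropy is maximized at p=0.5 and decreases as p moves toward 0 or 1.

H(A) = H(0.22) = 0.7602 bits
H(B) = H(0.71) = 0.8687 bits

Distribution B (p=0.71) is closer to uniform (p=0.5), so it has higher entropy.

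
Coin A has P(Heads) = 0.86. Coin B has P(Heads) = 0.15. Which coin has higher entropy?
B

For binary distributions, entropy is maximized at p=0.5 and decreases as p moves toward 0 or 1.

H(A) = H(0.86) = 0.5842 bits
H(B) = H(0.15) = 0.6098 bits

Distribution B (p=0.15) is closer to uniform (p=0.5), so it has higher entropy.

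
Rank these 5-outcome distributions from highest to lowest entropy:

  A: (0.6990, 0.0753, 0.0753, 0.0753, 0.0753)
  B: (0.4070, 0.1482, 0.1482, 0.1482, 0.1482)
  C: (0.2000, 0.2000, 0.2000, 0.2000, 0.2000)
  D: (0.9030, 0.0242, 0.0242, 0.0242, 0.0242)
C > B > A > D

Key insight: Entropy is maximized by uniform distributions and minimized by concentrated distributions.

Entropies:
  H(A) = 1.4845 bits
  H(B) = 2.1609 bits
  H(C) = 2.3219 bits
  H(D) = 0.6534 bits

Ranking: C > B > A > D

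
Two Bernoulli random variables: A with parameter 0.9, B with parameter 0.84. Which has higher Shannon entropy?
B

For binary distributions, entropy is maximized at p=0.5 and decreases as p moves toward 0 or 1.

H(A) = H(0.9) = 0.4690 bits
H(B) = H(0.84) = 0.6343 bits

Distribution B (p=0.84) is closer to uniform (p=0.5), so it has higher entropy.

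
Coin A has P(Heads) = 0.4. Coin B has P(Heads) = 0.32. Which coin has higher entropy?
A

For binary distributions, entropy is maximized at p=0.5 and decreases as p moves toward 0 or 1.

H(A) = H(0.4) = 0.9710 bits
H(B) = H(0.32) = 0.9044 bits

Distribution A (p=0.4) is closer to uniform (p=0.5), so it has higher entropy.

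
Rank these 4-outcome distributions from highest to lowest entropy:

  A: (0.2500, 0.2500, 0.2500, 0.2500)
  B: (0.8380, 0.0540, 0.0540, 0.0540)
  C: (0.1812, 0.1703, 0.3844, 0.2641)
A > C > B

Key insight: Entropy is maximized by uniform distributions and minimized by concentrated distributions.

- Uniform distributions have maximum entropy log₂(4) = 2.0000 bits
- The more "peaked" or concentrated a distribution, the lower its entropy

Entropies:
  H(A) = 2.0000 bits
  H(B) = 0.8958 bits
  H(C) = 1.9190 bits

Ranking: A > C > B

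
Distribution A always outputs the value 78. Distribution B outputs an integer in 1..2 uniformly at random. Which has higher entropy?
B

A is deterministic, so H(A) = 0. B is uniform over 2 outcomes, so H(B) = log₂(2) = 1.000 bits. Any distribution with genuine randomness has higher entropy than a deterministic one.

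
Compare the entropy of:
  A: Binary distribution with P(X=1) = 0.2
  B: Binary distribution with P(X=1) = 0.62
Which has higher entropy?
B

For binary distributions, entropy is maximized at p=0.5 and decreases as p moves toward 0 or 1.

H(A) = H(0.2) = 0.7219 bits
H(B) = H(0.62) = 0.9580 bits

Distribution B (p=0.62) is closer to uniform (p=0.5), so it has higher entropy.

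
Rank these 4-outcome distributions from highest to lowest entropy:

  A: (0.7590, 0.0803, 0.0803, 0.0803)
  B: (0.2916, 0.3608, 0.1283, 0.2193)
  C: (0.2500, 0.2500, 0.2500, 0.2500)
C > B > A

Key insight: Entropy is maximized by uniform distributions and minimized by concentrated distributions.

- Uniform distributions have maximum entropy log₂(4) = 2.0000 bits
- The more "peaked" or concentrated a distribution, the lower its entropy

Entropies:
  H(A) = 1.1787 bits
  H(B) = 1.9092 bits
  H(C) = 2.0000 bits

Ranking: C > B > A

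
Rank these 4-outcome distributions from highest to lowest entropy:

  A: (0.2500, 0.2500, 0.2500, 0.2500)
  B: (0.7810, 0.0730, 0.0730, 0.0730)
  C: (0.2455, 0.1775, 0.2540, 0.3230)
A > C > B

Key insight: Entropy is maximized by uniform distributions and minimized by concentrated distributions.

- Uniform distributions have maximum entropy log₂(4) = 2.0000 bits
- The more "peaked" or concentrated a distribution, the lower its entropy

Entropies:
  H(A) = 2.0000 bits
  H(B) = 1.1054 bits
  H(C) = 1.9690 bits

Ranking: A > C > B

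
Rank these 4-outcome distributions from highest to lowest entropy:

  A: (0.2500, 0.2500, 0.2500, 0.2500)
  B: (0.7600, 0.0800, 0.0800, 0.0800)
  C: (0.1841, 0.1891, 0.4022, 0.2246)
A > C > B

Key insight: Entropy is maximized by uniform distributions and minimized by concentrated distributions.

- Uniform distributions have maximum entropy log₂(4) = 2.0000 bits
- The more "peaked" or concentrated a distribution, the lower its entropy

Entropies:
  H(A) = 2.0000 bits
  H(B) = 1.1754 bits
  H(C) = 1.9162 bits

Ranking: A > C > B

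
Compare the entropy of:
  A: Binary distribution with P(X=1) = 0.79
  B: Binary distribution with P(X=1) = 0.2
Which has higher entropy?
A

For binary distributions, entropy is maximized at p=0.5 and decreases as p moves toward 0 or 1.

H(A) = H(0.79) = 0.7415 bits
H(B) = H(0.2) = 0.7219 bits

Distribution A (p=0.79) is closer to uniform (p=0.5), so it has higher entropy.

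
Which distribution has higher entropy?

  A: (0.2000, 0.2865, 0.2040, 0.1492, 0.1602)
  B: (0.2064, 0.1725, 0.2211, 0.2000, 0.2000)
B

Both distributions are close to uniform, making this a harder comparison.

H(A) = 2.2818 bits
H(B) = 2.3174 bits

The distribution closer to uniform has higher entropy.
Answer: B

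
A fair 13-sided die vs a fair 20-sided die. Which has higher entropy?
20-sided die

Both are uniform distributions; for uniform over n outcomes, H = log₂(n). H(13-sided) = log₂(13) = 3.700 bits and H(20-sided) = log₂(20) = 4.322 bits. More outcomes in a uniform distribution means higher entropy.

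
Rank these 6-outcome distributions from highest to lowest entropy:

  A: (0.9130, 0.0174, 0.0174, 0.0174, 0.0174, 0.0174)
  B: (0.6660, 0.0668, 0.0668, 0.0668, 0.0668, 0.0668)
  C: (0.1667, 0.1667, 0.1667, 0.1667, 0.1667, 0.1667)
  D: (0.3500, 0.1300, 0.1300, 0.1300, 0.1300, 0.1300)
C > D > B > A

Key insight: Entropy is maximized by uniform distributions and minimized by concentrated distributions.

Entropies:
  H(A) = 0.6284 bits
  H(B) = 1.6945 bits
  H(C) = 2.5850 bits
  H(D) = 2.4433 bits

Ranking: C > D > B > A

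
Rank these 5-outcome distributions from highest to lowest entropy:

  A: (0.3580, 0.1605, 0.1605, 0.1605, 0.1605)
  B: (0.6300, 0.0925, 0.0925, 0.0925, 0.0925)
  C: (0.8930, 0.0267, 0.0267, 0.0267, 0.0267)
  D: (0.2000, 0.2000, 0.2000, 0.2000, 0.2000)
D > A > B > C

Key insight: Entropy is maximized by uniform distributions and minimized by concentrated distributions.

Entropies:
  H(A) = 2.2250 bits
  H(B) = 1.6907 bits
  H(C) = 0.7048 bits
  H(D) = 2.3219 bits

Ranking: D > A > B > C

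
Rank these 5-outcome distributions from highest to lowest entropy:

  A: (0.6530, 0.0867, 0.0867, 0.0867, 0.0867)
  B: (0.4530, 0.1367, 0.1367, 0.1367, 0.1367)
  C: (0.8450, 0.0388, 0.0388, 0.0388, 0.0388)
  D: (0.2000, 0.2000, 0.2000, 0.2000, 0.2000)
D > B > A > C

Key insight: Entropy is maximized by uniform distributions and minimized by concentrated distributions.

Entropies:
  H(A) = 1.6254 bits
  H(B) = 2.0876 bits
  H(C) = 0.9322 bits
  H(D) = 2.3219 bits

Ranking: D > B > A > C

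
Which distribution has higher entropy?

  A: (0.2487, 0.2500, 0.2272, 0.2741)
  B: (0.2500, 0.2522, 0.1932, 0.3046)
A

Both distributions are close to uniform, making this a harder comparison.

H(A) = 1.9968 bits
H(B) = 1.9819 bits

The distribution closer to uniform has higher entropy.
Answer: A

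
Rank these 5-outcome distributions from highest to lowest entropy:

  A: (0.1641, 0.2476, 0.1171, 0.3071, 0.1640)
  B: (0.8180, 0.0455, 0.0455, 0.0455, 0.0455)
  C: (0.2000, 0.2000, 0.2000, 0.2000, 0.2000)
C > A > B

Key insight: Entropy is maximized by uniform distributions and minimized by concentrated distributions.

- Uniform distributions have maximum entropy log₂(5) = 2.3219 bits
- The more "peaked" or concentrated a distribution, the lower its entropy

Entropies:
  H(A) = 2.2397 bits
  H(B) = 1.0484 bits
  H(C) = 2.3219 bits

Ranking: C > A > B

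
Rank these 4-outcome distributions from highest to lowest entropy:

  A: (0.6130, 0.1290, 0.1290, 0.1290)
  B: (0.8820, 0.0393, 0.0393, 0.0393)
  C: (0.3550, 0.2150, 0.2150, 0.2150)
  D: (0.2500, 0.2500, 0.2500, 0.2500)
D > C > A > B

Key insight: Entropy is maximized by uniform distributions and minimized by concentrated distributions.

Entropies:
  H(A) = 1.5762 bits
  H(B) = 0.7106 bits
  H(C) = 1.9608 bits
  H(D) = 2.0000 bits

Ranking: D > C > A > B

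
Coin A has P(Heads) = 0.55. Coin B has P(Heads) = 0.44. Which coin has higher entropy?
A

For binary distributions, entropy is maximized at p=0.5 and decreases as p moves toward 0 or 1.

H(A) = H(0.55) = 0.9928 bits
H(B) = H(0.44) = 0.9896 bits

Distribution A (p=0.55) is closer to uniform (p=0.5), so it has higher entropy.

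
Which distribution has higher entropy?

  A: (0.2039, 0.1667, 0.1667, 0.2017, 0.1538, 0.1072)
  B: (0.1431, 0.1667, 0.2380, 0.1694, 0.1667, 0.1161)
A

Both distributions are close to uniform, making this a harder comparison.

H(A) = 2.5561 bits
H(B) = 2.5506 bits

The distribution closer to uniform has higher entropy.
Answer: A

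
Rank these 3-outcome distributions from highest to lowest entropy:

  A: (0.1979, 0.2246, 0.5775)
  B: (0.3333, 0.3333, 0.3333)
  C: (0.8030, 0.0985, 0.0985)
B > A > C

Key insight: Entropy is maximized by uniform distributions and minimized by concentrated distributions.

- Uniform distributions have maximum entropy log₂(3) = 1.5850 bits
- The more "peaked" or concentrated a distribution, the lower its entropy

Entropies:
  H(A) = 1.4039 bits
  H(B) = 1.5850 bits
  H(C) = 0.9129 bits

Ranking: B > A > C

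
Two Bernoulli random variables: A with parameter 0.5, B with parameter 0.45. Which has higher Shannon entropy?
A

For binary distributions, entropy is maximized at p=0.5 and decreases as p moves toward 0 or 1.

H(A) = H(0.5) = 1.0000 bits
H(B) = H(0.45) = 0.9928 bits

Distribution A (p=0.5) is closer to uniform (p=0.5), so it has higher entropy.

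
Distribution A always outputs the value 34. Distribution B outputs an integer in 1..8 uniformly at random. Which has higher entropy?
B

A is deterministic, so H(A) = 0. B is uniform over 8 outcomes, so H(B) = log₂(8) = 3.000 bits. Any distribution with genuine randomness has higher entropy than a deterministic one.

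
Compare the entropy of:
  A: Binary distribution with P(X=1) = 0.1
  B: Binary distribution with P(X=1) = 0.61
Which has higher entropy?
B

For binary distributions, entropy is maximized at p=0.5 and decreases as p moves toward 0 or 1.

H(A) = H(0.1) = 0.4690 bits
H(B) = H(0.61) = 0.9648 bits

Distribution B (p=0.61) is closer to uniform (p=0.5), so it has higher entropy.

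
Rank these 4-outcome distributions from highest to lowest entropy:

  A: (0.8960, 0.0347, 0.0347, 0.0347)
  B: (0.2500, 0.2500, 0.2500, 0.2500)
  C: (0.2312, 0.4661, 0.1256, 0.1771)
B > C > A

Key insight: Entropy is maximized by uniform distributions and minimized by concentrated distributions.

- Uniform distributions have maximum entropy log₂(4) = 2.0000 bits
- The more "peaked" or concentrated a distribution, the lower its entropy

Entropies:
  H(A) = 0.6464 bits
  H(B) = 2.0000 bits
  H(C) = 1.8201 bits

Ranking: B > C > A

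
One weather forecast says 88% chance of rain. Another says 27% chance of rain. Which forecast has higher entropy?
27% forecast

Treat each forecast as a Bernoulli distribution. Binary entropy is maximized at p=0.5 and falls off symmetrically toward 0 or 1. The 27% forecast is closer to 50%, so it is more uncertain. H(88%) ≈ 0.529 bits, H(27%) ≈ 0.841 bits.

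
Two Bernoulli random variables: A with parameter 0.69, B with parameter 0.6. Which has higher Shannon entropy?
B

For binary distributions, entropy is maximized at p=0.5 and decreases as p moves toward 0 or 1.

H(A) = H(0.69) = 0.8932 bits
H(B) = H(0.6) = 0.9710 bits

Distribution B (p=0.6) is closer to uniform (p=0.5), so it has higher entropy.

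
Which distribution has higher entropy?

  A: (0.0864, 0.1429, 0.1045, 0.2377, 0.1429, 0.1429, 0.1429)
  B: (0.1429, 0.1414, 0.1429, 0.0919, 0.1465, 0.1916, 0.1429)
B

Both distributions are close to uniform, making this a harder comparison.

H(A) = 2.7425 bits
H(B) = 2.7814 bits

The distribution closer to uniform has higher entropy.
Answer: B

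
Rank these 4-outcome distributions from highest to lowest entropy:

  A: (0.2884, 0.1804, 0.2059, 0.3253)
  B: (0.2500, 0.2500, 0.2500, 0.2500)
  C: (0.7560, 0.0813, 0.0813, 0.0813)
B > A > C

Key insight: Entropy is maximized by uniform distributions and minimized by concentrated distributions.

- Uniform distributions have maximum entropy log₂(4) = 2.0000 bits
- The more "peaked" or concentrated a distribution, the lower its entropy

Entropies:
  H(A) = 1.9596 bits
  H(B) = 2.0000 bits
  H(C) = 1.1884 bits

Ranking: B > A > C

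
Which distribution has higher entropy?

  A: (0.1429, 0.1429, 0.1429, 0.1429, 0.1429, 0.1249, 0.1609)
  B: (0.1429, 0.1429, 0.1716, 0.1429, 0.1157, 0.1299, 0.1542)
A

Both distributions are close to uniform, making this a harder comparison.

H(A) = 2.8041 bits
H(B) = 2.7980 bits

The distribution closer to uniform has higher entropy.
Answer: A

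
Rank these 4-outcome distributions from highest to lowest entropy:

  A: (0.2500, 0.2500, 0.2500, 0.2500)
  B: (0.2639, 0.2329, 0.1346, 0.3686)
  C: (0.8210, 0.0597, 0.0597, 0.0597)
A > B > C

Key insight: Entropy is maximized by uniform distributions and minimized by concentrated distributions.

- Uniform distributions have maximum entropy log₂(4) = 2.0000 bits
- The more "peaked" or concentrated a distribution, the lower its entropy

Entropies:
  H(A) = 2.0000 bits
  H(B) = 1.9169 bits
  H(C) = 0.9616 bits

Ranking: A > B > C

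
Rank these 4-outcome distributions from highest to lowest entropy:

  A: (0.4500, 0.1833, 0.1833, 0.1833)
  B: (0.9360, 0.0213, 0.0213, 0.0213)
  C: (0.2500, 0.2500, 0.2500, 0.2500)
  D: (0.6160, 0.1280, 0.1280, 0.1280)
C > A > D > B

Key insight: Entropy is maximized by uniform distributions and minimized by concentrated distributions.

Entropies:
  H(A) = 1.8645 bits
  H(B) = 0.4446 bits
  H(C) = 2.0000 bits
  H(D) = 1.5694 bits

Ranking: C > A > D > B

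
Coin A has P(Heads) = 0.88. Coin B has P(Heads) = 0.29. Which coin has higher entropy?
B

For binary distributions, entropy is maximized at p=0.5 and decreases as p moves toward 0 or 1.

H(A) = H(0.88) = 0.5294 bits
H(B) = H(0.29) = 0.8687 bits

Distribution B (p=0.29) is closer to uniform (p=0.5), so it has higher entropy.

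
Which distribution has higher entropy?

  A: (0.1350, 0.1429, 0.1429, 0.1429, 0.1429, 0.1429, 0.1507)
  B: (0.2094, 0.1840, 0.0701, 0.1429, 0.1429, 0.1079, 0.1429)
A

Both distributions are close to uniform, making this a harder comparison.

H(A) = 2.8067 bits
H(B) = 2.7403 bits

The distribution closer to uniform has higher entropy.
Answer: A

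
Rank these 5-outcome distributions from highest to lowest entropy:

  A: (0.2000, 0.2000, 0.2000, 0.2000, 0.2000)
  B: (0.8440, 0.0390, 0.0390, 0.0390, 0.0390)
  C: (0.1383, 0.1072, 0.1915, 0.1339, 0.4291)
A > C > B

Key insight: Entropy is maximized by uniform distributions and minimized by concentrated distributions.

- Uniform distributions have maximum entropy log₂(5) = 2.3219 bits
- The more "peaked" or concentrated a distribution, the lower its entropy

Entropies:
  H(A) = 2.3219 bits
  H(B) = 0.9367 bits
  H(C) = 2.1089 bits

Ranking: A > C > B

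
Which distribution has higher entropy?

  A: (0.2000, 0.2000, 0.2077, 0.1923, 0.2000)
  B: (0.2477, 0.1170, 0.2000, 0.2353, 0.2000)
A

Both distributions are close to uniform, making this a harder comparison.

H(A) = 2.3215 bits
H(B) = 2.2808 bits

The distribution closer to uniform has higher entropy.
Answer: A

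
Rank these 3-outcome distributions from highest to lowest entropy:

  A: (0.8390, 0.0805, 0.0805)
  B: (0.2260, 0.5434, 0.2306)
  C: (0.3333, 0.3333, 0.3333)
C > B > A

Key insight: Entropy is maximized by uniform distributions and minimized by concentrated distributions.

- Uniform distributions have maximum entropy log₂(3) = 1.5850 bits
- The more "peaked" or concentrated a distribution, the lower its entropy

Entropies:
  H(A) = 0.7977 bits
  H(B) = 1.4512 bits
  H(C) = 1.5850 bits

Ranking: C > B > A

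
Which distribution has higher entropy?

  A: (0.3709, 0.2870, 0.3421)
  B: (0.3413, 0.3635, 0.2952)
B

Both distributions are close to uniform, making this a harder comparison.

H(A) = 1.5770 bits
H(B) = 1.5796 bits

The distribution closer to uniform has higher entropy.
Answer: B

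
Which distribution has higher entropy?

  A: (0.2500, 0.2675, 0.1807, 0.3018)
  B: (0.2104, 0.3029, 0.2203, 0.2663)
B

Both distributions are close to uniform, making this a harder comparison.

H(A) = 1.9766 bits
H(B) = 1.9842 bits

The distribution closer to uniform has higher entropy.
Answer: B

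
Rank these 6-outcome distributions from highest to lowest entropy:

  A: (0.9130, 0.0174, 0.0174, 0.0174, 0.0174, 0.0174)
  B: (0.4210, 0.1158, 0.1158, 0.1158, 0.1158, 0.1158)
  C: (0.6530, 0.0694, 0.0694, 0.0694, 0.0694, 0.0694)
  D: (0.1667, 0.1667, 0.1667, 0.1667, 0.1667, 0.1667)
D > B > C > A

Key insight: Entropy is maximized by uniform distributions and minimized by concentrated distributions.

Entropies:
  H(A) = 0.6284 bits
  H(B) = 2.3263 bits
  H(C) = 1.7371 bits
  H(D) = 2.5850 bits

Ranking: D > B > C > A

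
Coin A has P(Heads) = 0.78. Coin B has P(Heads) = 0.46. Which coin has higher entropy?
B

For binary distributions, entropy is maximized at p=0.5 and decreases as p moves toward 0 or 1.

H(A) = H(0.78) = 0.7602 bits
H(B) = H(0.46) = 0.9954 bits

Distribution B (p=0.46) is closer to uniform (p=0.5), so it has higher entropy.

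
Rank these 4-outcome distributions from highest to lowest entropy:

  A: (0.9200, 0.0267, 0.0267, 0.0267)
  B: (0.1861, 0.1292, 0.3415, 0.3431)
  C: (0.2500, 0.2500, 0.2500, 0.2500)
C > B > A

Key insight: Entropy is maximized by uniform distributions and minimized by concentrated distributions.

- Uniform distributions have maximum entropy log₂(4) = 2.0000 bits
- The more "peaked" or concentrated a distribution, the lower its entropy

Entropies:
  H(A) = 0.5290 bits
  H(B) = 1.8918 bits
  H(C) = 2.0000 bits

Ranking: C > B > A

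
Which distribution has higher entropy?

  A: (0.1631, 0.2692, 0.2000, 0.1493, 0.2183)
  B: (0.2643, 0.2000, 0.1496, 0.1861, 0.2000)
B

Both distributions are close to uniform, making this a harder comparison.

H(A) = 2.2898 bits
H(B) = 2.2976 bits

The distribution closer to uniform has higher entropy.
Answer: B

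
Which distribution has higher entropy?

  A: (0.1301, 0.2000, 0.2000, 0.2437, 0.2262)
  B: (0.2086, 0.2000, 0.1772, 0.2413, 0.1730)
B

Both distributions are close to uniform, making this a harder comparison.

H(A) = 2.2930 bits
H(B) = 2.3112 bits

The distribution closer to uniform has higher entropy.
Answer: B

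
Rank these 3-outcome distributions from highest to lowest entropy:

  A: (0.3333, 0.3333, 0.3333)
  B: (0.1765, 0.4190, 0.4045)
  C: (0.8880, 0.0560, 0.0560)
A > B > C

Key insight: Entropy is maximized by uniform distributions and minimized by concentrated distributions.

- Uniform distributions have maximum entropy log₂(3) = 1.5850 bits
- The more "peaked" or concentrated a distribution, the lower its entropy

Entropies:
  H(A) = 1.5850 bits
  H(B) = 1.4957 bits
  H(C) = 0.6179 bits

Ranking: A > B > C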